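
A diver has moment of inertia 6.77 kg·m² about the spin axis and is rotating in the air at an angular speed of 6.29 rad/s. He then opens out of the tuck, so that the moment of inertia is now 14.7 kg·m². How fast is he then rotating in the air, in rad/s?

ω₂ ≈ 2.90 rad/s

With no external torque about the axis, L is conserved: I₁ω₁ = I₂ω₂.
ω₂ = I₁ω₁ / I₂ = (6.770)(6.29 rad/s) / (14.70) = 2.897 rad/s.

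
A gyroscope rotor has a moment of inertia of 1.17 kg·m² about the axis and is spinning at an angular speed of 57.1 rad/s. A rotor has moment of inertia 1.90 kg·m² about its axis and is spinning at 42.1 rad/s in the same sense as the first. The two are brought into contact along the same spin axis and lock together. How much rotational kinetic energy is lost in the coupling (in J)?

ΔKE lost ≈ 81.5 J

No external torque acts about the common axis, so total angular momentum is conserved.
Taking A's sense as positive: L = (1.170)(57.1) + (1.900)(42.1) = 146.8 kg·m²·rad/s.
Combined I = 1.170 + 1.900 = 3.070 kg·m².
ω_f = L / I = 146.8 / 3.070 = 47.82 rad/s.
KE_i = ½ΣIω² = 3591 J; KE_f = ½(3.070)(47.82)² = 3510 J.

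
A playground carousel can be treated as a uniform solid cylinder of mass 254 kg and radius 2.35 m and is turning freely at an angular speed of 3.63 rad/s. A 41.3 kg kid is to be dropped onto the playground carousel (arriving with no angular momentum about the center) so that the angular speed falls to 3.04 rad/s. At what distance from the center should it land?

r ≈ 1.82 m

The added mass arrives with no angular momentum about the center, and any external torque about the center is negligible, so the system's angular momentum is conserved.
I_p = ½(254)(2.35)² = 701.4 kg·m².
I_p ω_i = (I_p + m r²) ω_f ⇒ m r² = I_p(ω_i/ω_f − 1) = 701.4(3.63/3.04 − 1) = 136.1 kg·m².
r = √(136.1/41.3) = 1.815 m.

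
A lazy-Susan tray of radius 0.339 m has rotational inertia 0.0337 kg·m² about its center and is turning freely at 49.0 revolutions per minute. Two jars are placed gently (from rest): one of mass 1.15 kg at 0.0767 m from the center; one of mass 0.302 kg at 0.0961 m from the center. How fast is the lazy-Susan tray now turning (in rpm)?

No external torque acts about the center; L_before = L_after.
Added inertia Σmr² = (1.15)(0.0767)² + (0.302)(0.0961)² = 0.009554 kg·m²; I_f = 0.03370 + 0.009554 = 0.04325 kg·m².
ω_f = I_p ω_i / I_f = (0.03370)(49.0) / 0.04325 = 38.18 rpm.

ω_f ≈ 38.2 rpm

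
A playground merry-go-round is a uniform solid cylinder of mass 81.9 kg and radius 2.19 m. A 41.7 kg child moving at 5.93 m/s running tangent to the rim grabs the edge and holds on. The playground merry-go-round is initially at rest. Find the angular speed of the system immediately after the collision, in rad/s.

|ω_f| ≈ 1.37 rad/s

The axle reaction passes through the axle and exerts no torque about it; angular momentum about the axle is conserved through the impact.
I_p = ½(81.9)(2.19)² = 196.4 kg·m². Taking the sense of the child's angular momentum as positive, L_{child} = m v R = (41.7)(5.93)(2.19) = 541.5 kg·m²/s.
L_i = 0 + 541.5 = 541.5 kg·m²/s.
After sticking, I_f = I_p + m R² = 196.4 + (41.7)(2.19)² = 396.4 kg·m².
ω_f = L_i / I_f = 541.5 / 396.4 = 1.366 rad/s.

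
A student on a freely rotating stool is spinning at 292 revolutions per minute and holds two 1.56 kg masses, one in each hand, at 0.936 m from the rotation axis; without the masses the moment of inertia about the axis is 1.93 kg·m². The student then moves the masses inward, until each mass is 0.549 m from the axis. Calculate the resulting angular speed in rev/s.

ω₂ ≈ 7.91 rev/s

No external torque acts about the spin axis, so angular momentum is conserved.
I₁ = 1.93 + 2(1.56)(0.936)² = 4.663 kg·m²; I₂ = 1.93 + 2(1.56)(0.549)² = 2.870 kg·m².
ω₂ = I₁ω₁ / I₂ = (4.663)(292 rpm) / (2.870) = 474.4 rpm = 7.907 rev/s.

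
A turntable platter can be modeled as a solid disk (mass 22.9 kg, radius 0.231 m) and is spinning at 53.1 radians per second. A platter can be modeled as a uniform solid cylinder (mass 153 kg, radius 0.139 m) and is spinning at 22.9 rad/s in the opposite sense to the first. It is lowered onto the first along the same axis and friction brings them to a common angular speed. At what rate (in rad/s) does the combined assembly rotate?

The coupling torques are internal; angular momentum about the shared axis is conserved.
Moments of inertia: I_A = ½(22.9)(0.231)² = 0.6110 kg·m²; I_B = ½(153)(0.139)² = 1.478 kg·m².
Taking A's sense as positive: L = (0.6110)(53.1) − (1.478)(22.9) = -1.404 kg·m²·rad/s.
Combined I = 0.6110 + 1.478 = 2.089 kg·m².
ω_f = L / I = -1.404 / 2.089 = -0.6722 rad/s.

|ω_f| ≈ 0.672 rad/s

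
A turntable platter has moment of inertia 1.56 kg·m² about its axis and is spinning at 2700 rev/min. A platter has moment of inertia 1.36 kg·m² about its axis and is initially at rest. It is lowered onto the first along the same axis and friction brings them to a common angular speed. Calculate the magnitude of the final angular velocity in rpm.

|ω_f| ≈ 1440 rpm

The coupling torques are internal; angular momentum about the shared axis is conserved.
Taking A's sense as positive: L = (1.560)(2700) = 4212 kg·m²·rpm.
Combined I = 1.560 + 1.360 = 2.920 kg·m².
ω_f = L / I = 4212 / 2.920 = 1442 rpm.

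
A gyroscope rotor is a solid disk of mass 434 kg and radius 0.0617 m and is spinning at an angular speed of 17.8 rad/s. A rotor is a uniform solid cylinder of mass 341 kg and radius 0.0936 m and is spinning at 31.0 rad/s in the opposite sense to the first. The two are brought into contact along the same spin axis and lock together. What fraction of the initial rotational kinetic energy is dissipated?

fraction ≈ 0.746

The coupling torques are internal; angular momentum about the shared axis is conserved.
Moments of inertia: I_A = ½(434)(0.0617)² = 0.8261 kg·m²; I_B = ½(341)(0.0936)² = 1.494 kg·m².
Taking A's sense as positive: L = (0.8261)(17.8) − (1.494)(31.0) = -31.60 kg·m²·rad/s.
Combined I = 0.8261 + 1.494 = 2.320 kg·m².
ω_f = L / I = -31.60 / 2.320 = -13.62 rad/s.
KE_i = ½ΣIω² = 848.6 J; KE_f = ½(2.320)(13.62)² = 215.2 J.
Fraction dissipated = (KE_i − KE_f)/KE_i = 0.7464.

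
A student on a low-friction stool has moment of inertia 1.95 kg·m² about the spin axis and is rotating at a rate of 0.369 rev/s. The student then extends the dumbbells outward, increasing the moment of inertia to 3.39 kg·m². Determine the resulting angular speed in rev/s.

With no external torque about the axis, L is conserved: I₁ω₁ = I₂ω₂.
ω₂ = I₁ω₁ / I₂ = (1.950)(0.369 rev/s) / (3.390) = 0.2123 rev/s.

ω₂ ≈ 0.212 rev/s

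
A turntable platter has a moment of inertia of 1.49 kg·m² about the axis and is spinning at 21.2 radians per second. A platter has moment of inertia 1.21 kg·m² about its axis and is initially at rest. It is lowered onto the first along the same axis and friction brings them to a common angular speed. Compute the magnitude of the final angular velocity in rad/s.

The coupling torques are internal; angular momentum about the shared axis is conserved.
Taking A's sense as positive: L = (1.490)(21.2) = 31.59 kg·m²·rad/s.
Combined I = 1.490 + 1.210 = 2.700 kg·m².
ω_f = L / I = 31.59 / 2.700 = 11.70 rad/s.

|ω_f| ≈ 11.7 rad/s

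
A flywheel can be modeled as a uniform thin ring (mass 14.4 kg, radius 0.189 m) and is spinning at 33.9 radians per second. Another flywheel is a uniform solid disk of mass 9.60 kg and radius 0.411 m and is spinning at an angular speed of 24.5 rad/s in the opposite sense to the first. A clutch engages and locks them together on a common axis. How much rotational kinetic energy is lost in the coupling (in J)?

ΔKE lost ≈ 537 J

The coupling torques are internal; angular momentum about the shared axis is conserved.
Moments of inertia: I_A = (14.4)(0.189)² = 0.5144 kg·m²; I_B = ½(9.60)(0.411)² = 0.8108 kg·m².
Taking A's sense as positive: L = (0.5144)(33.9) − (0.8108)(24.5) = -2.428 kg·m²·rad/s.
Combined I = 0.5144 + 0.8108 = 1.325 kg·m².
ω_f = L / I = -2.428 / 1.325 = -1.832 rad/s.
KE_i = ½ΣIω² = 538.9 J; KE_f = ½(1.325)(1.832)² = 2.223 J.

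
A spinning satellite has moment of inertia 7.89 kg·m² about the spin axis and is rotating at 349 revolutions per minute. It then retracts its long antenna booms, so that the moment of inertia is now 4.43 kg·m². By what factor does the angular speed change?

With no external torque about the axis, L is conserved: I₁ω₁ = I₂ω₂.
ω₂/ω₁ = I₁/I₂ = 7.890 / 4.430 = 1.781.

ω₂/ω₁ ≈ 1.78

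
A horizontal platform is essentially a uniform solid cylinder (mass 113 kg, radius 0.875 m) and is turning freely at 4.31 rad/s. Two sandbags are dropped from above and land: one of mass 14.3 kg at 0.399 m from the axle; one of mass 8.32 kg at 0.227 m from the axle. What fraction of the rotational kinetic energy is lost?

fraction ≈ 0.0589

No external torque acts about the axle; L_before = L_after.
I_p = ½(113)(0.875)² = 43.26 kg·m².
Added inertia Σmr² = (14.3)(0.399)² + (8.32)(0.227)² = 2.705 kg·m²; I_f = 43.26 + 2.705 = 45.96 kg·m².
ω_f = I_p ω_i / I_f = (43.26)(4.31) / 45.96 = 4.056 rad/s.
KE_i = ½(43.26)(4.310 rad/s)² = 401.8 J; KE_f = ½(45.96)(4.056)² = 378.1 J.
Fraction lost = 0.05886.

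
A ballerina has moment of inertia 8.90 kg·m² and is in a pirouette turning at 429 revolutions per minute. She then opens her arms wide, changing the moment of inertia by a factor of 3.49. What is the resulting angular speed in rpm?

ω₂ ≈ 123 rpm

No external torque acts about the spin axis, so angular momentum is conserved.
I₂ = 3.49 × 8.90 = 31.06 kg·m².
ω₂ = I₁ω₁ / I₂ = (8.900)(429 rpm) / (31.06) = 122.9 rpm.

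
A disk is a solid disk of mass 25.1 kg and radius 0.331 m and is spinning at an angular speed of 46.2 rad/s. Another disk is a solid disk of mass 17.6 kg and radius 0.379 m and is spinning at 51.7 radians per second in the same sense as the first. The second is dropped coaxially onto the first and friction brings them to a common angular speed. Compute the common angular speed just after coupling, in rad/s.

The coupling torques are internal; angular momentum about the shared axis is conserved.
Moments of inertia: I_A = ½(25.1)(0.331)² = 1.375 kg·m²; I_B = ½(17.6)(0.379)² = 1.264 kg·m².
Taking A's sense as positive: L = (1.375)(46.2) + (1.264)(51.7) = 128.9 kg·m²·rad/s.
Combined I = 1.375 + 1.264 = 2.639 kg·m².
ω_f = L / I = 128.9 / 2.639 = 48.83 rad/s.

|ω_f| ≈ 48.8 rad/s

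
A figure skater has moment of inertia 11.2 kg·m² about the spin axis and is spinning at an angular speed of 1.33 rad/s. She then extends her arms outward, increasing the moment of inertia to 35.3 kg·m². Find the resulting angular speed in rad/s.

Angular momentum about the spin axis is conserved since the torque about it is zero.
ω₂ = I₁ω₁ / I₂ = (11.20)(1.33 rad/s) / (35.30) = 0.4220 rad/s.

ω₂ ≈ 0.422 rad/s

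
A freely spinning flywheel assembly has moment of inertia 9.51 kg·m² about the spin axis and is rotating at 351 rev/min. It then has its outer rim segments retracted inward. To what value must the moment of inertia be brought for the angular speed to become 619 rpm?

I₂ ≈ 5.39 kg·m²

Angular momentum about the spin axis is conserved since the torque about it is zero.
I₂ = I₁ω₁ / ω₂ = (9.51)(351) / (619) = 5.393 kg·m².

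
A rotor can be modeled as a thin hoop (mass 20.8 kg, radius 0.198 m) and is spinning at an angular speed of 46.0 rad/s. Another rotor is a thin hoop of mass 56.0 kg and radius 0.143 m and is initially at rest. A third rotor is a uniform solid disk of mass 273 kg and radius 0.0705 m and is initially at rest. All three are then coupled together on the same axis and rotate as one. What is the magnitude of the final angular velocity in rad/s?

No external torque acts about the common axis, so total angular momentum is conserved.
Moments of inertia: I_A = (20.8)(0.198)² = 0.8154 kg·m²; I_B = (56.0)(0.143)² = 1.145 kg·m²; I_C = ½(273)(0.0705)² = 0.6784 kg·m².
Taking A's sense as positive: L = (0.8154)(46.0) = 37.51 kg·m²·rad/s.
Combined I = 0.8154 + 1.145 + 0.6784 = 2.639 kg·m².
ω_f = L / I = 37.51 / 2.639 = 14.21 rad/s.

|ω_f| ≈ 14.2 rad/s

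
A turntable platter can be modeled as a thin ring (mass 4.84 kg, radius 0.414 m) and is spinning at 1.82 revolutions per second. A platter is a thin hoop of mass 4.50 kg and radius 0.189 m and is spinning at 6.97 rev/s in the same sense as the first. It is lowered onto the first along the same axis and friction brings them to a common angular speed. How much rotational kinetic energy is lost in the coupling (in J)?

No external torque acts about the common axis, so total angular momentum is conserved.
Moments of inertia: I_A = (4.84)(0.414)² = 0.8296 kg·m²; I_B = (4.50)(0.189)² = 0.1607 kg·m².
Taking A's sense as positive: L = (0.8296)(1.82) + (0.1607)(6.97) = 2.630 kg·m²·rev/s.
Combined I = 0.8296 + 0.1607 = 0.9903 kg·m².
ω_f = L / I = 2.630 / 0.9903 = 2.656 rev/s.
KE_i = ½ΣIω² = 208.4 J; KE_f = ½(0.9903)(16.69)² = 137.9 J.

ΔKE lost ≈ 70.5 J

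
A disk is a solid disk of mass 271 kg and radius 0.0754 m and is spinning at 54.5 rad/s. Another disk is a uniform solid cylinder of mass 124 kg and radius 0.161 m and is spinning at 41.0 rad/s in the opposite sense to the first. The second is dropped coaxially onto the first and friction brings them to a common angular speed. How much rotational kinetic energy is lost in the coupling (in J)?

ΔKE lost ≈ 2370 J

The coupling torques are internal; angular momentum about the shared axis is conserved.
Moments of inertia: I_A = ½(271)(0.0754)² = 0.7703 kg·m²; I_B = ½(124)(0.161)² = 1.607 kg·m².
Taking A's sense as positive: L = (0.7703)(54.5) − (1.607)(41.0) = -23.91 kg·m²·rad/s.
Combined I = 0.7703 + 1.607 = 2.377 kg·m².
ω_f = L / I = -23.91 / 2.377 = -10.06 rad/s.
KE_i = ½ΣIω² = 2495 J; KE_f = ½(2.377)(10.06)² = 120.2 J.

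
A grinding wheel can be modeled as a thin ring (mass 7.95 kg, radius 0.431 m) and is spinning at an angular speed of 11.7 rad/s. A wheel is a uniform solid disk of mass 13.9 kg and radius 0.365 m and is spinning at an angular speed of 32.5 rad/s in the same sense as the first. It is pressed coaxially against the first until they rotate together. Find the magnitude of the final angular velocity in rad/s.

The coupling torques are internal; angular momentum about the shared axis is conserved.
Moments of inertia: I_A = (7.95)(0.431)² = 1.477 kg·m²; I_B = ½(13.9)(0.365)² = 0.9259 kg·m².
Taking A's sense as positive: L = (1.477)(11.7) + (0.9259)(32.5) = 47.37 kg·m²·rad/s.
Combined I = 1.477 + 0.9259 = 2.403 kg·m².
ω_f = L / I = 47.37 / 2.403 = 19.72 rad/s.

|ω_f| ≈ 19.7 rad/s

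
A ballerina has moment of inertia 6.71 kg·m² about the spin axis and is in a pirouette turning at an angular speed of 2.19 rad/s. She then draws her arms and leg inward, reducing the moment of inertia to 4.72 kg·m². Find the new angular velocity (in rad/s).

ω₂ ≈ 3.11 rad/s

With no external torque about the axis, L is conserved: I₁ω₁ = I₂ω₂.
ω₂ = I₁ω₁ / I₂ = (6.710)(2.19 rad/s) / (4.720) = 3.113 rad/s.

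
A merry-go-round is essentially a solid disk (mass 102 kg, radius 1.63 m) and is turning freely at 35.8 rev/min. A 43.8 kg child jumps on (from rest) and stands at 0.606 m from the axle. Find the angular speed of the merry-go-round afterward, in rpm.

No external torque acts about the axle; L_before = L_after.
I_p = ½(102)(1.63)² = 135.5 kg·m².
Added inertia Σmr² = (43.8)(0.606)² = 16.08 kg·m²; I_f = 135.5 + 16.08 = 151.6 kg·m².
ω_f = I_p ω_i / I_f = (135.5)(35.8) / 151.6 = 32.00 rpm.

ω_f ≈ 32.0 rpm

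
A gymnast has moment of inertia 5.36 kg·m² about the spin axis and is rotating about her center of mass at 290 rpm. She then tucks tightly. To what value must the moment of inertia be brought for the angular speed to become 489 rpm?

I₂ ≈ 3.18 kg·m²

With no external torque about the axis, L is conserved: I₁ω₁ = I₂ω₂.
I₂ = I₁ω₁ / ω₂ = (5.36)(290) / (489) = 3.179 kg·m².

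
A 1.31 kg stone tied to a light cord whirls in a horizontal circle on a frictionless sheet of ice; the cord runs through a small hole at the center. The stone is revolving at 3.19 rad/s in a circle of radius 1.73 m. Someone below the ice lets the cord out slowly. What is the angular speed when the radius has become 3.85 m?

ω₂ ≈ 0.644 rad/s

No torque about the axis ⇒ m r₁² ω₁ = m r₂² ω₂.
ω₂ = ω₁ (r₁/r₂)² = (3.19)(1.73/3.85)² = 0.6441 rad/s.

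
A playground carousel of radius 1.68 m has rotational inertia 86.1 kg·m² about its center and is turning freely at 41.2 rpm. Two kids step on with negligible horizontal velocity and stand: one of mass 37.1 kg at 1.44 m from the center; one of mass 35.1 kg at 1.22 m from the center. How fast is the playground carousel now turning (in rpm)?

The added mass arrives with no angular momentum about the center, and any external torque about the center is negligible, so the system's angular momentum is conserved.
Added inertia Σmr² = (37.1)(1.44)² + (35.1)(1.22)² = 129.2 kg·m²; I_f = 86.10 + 129.2 = 215.3 kg·m².
ω_f = I_p ω_i / I_f = (86.10)(41.2) / 215.3 = 16.48 rpm.

ω_f ≈ 16.5 rpm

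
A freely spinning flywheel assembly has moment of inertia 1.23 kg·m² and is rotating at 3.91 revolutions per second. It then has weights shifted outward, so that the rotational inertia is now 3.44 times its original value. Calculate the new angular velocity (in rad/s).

Angular momentum about the spin axis is conserved since the torque about it is zero.
I₂ = 3.44 × 1.23 = 4.231 kg·m².
ω₂ = I₁ω₁ / I₂ = (1.230)(3.91 rev/s) / (4.231) = 1.137 rev/s = 7.142 rad/s.

ω₂ ≈ 7.14 rad/s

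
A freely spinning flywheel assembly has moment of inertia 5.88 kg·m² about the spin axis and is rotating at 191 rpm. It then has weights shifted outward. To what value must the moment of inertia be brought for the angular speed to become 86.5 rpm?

I₂ ≈ 13.0 kg·m²

No external torque acts about the spin axis, so angular momentum is conserved.
I₂ = I₁ω₁ / ω₂ = (5.88)(191) / (86.5) = 12.98 kg·m².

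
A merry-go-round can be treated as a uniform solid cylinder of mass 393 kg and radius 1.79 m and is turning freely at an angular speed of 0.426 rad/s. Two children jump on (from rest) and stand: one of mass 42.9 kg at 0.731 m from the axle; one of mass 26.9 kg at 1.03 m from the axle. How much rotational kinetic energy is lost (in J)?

energy lost ≈ 4.32 J

No external torque acts about the axle; L_before = L_after.
I_p = ½(393)(1.79)² = 629.6 kg·m².
Added inertia Σmr² = (42.9)(0.731)² + (26.9)(1.03)² = 51.46 kg·m²; I_f = 629.6 + 51.46 = 681.1 kg·m².
ω_f = I_p ω_i / I_f = (629.6)(0.426) / 681.1 = 0.3938 rad/s.
KE_i = ½(629.6)(0.4260 rad/s)² = 57.13 J; KE_f = ½(681.1)(0.3938)² = 52.81 J.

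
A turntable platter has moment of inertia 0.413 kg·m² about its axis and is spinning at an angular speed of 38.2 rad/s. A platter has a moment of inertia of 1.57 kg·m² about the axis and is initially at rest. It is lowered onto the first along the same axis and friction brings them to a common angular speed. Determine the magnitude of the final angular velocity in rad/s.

The coupling torques are internal; angular momentum about the shared axis is conserved.
Taking A's sense as positive: L = (0.4130)(38.2) = 15.78 kg·m²·rad/s.
Combined I = 0.4130 + 1.570 = 1.983 kg·m².
ω_f = L / I = 15.78 / 1.983 = 7.956 rad/s.

|ω_f| ≈ 7.96 rad/s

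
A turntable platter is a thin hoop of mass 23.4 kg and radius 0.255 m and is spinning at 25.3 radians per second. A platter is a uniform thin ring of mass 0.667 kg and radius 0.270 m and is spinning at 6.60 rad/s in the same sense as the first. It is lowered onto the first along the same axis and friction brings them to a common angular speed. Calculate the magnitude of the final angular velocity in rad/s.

No external torque acts about the common axis, so total angular momentum is conserved.
Moments of inertia: I_A = (23.4)(0.255)² = 1.522 kg·m²; I_B = (0.667)(0.270)² = 0.04862 kg·m².
Taking A's sense as positive: L = (1.522)(25.3) + (0.04862)(6.60) = 38.82 kg·m²·rad/s.
Combined I = 1.522 + 0.04862 = 1.570 kg·m².
ω_f = L / I = 38.82 / 1.570 = 24.72 rad/s.

|ω_f| ≈ 24.7 rad/s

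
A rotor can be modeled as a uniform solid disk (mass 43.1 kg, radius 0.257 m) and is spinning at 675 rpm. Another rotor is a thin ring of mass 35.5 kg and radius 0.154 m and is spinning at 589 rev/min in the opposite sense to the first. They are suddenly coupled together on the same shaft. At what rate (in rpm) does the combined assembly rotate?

The coupling torques are internal; angular momentum about the shared axis is conserved.
Moments of inertia: I_A = ½(43.1)(0.257)² = 1.423 kg·m²; I_B = (35.5)(0.154)² = 0.8419 kg·m².
Taking A's sense as positive: L = (1.423)(675) − (0.8419)(589) = 464.9 kg·m²·rpm.
Combined I = 1.423 + 0.8419 = 2.265 kg·m².
ω_f = L / I = 464.9 / 2.265 = 205.2 rpm.

|ω_f| ≈ 205 rpm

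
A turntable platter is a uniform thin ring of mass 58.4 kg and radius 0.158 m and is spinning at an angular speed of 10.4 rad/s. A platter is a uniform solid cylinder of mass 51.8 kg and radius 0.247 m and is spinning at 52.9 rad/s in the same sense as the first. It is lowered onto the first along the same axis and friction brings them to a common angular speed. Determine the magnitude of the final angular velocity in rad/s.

|ω_f| ≈ 32.5 rad/s

The coupling torques are internal; angular momentum about the shared axis is conserved.
Moments of inertia: I_A = (58.4)(0.158)² = 1.458 kg·m²; I_B = ½(51.8)(0.247)² = 1.580 kg·m².
Taking A's sense as positive: L = (1.458)(10.4) + (1.580)(52.9) = 98.75 kg·m²·rad/s.
Combined I = 1.458 + 1.580 = 3.038 kg·m².
ω_f = L / I = 98.75 / 3.038 = 32.50 rad/s.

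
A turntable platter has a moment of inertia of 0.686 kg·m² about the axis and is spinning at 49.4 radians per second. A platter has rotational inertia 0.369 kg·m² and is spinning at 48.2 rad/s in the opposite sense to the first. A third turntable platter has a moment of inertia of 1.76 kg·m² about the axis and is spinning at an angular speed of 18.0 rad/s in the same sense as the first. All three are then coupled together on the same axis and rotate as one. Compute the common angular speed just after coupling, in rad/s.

|ω_f| ≈ 17.0 rad/s

The coupling torques are internal; angular momentum about the shared axis is conserved.
Taking A's sense as positive: L = (0.6860)(49.4) − (0.3690)(48.2) + (1.760)(18.0) = 47.78 kg·m²·rad/s.
Combined I = 0.6860 + 0.3690 + 1.760 = 2.815 kg·m².
ω_f = L / I = 47.78 / 2.815 = 16.97 rad/s.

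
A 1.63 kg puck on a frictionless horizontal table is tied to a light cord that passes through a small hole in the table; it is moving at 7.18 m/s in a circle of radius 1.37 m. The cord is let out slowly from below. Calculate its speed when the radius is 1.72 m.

v₂ ≈ 5.72 m/s

Central (radial) force ⇒ zero torque about the center ⇒ m v r is constant.
v₂ = v₁ r₁ / r₂ = (7.18)(1.37) / (1.72) = 5.719 m/s.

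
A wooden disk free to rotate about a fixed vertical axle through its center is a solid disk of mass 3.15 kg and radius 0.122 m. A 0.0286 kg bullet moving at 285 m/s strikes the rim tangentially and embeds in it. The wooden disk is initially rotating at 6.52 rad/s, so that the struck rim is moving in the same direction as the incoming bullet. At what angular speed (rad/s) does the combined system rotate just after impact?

|ω_f| ≈ 48.1 rad/s

The axle reaction passes through the axle and exerts no torque about it; angular momentum about the axle is conserved through the impact.
I_p = ½(3.15)(0.122)² = 0.02344 kg·m². Taking the sense of the bullet's angular momentum as positive, L_{bullet} = m v R = (0.0286)(285)(0.122) = 0.9944 kg·m²/s.
L_i = +I_p ω_p + m v R = +(0.02344)(6.52) + 0.9944 = 1.147 kg·m²/s.
After sticking, I_f = I_p + m R² = 0.02344 + (0.0286)(0.122)² = 0.02387 kg·m².
ω_f = L_i / I_f = 1.147 / 0.02387 = 48.07 rad/s.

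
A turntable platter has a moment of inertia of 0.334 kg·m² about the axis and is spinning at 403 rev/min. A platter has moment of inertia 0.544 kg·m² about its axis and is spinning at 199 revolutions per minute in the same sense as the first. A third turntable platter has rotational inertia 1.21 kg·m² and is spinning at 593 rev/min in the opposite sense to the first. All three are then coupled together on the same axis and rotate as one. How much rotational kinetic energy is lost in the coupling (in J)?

The coupling torques are internal; angular momentum about the shared axis is conserved.
Taking A's sense as positive: L = (0.3340)(403) + (0.5440)(199) − (1.210)(593) = -474.7 kg·m²·rpm.
Combined I = 0.3340 + 0.5440 + 1.210 = 2.088 kg·m².
ω_f = L / I = -474.7 / 2.088 = -227.3 rpm.
KE_i = ½ΣIω² = 2749 J; KE_f = ½(2.088)(23.81)² = 591.7 J.

ΔKE lost ≈ 2160 J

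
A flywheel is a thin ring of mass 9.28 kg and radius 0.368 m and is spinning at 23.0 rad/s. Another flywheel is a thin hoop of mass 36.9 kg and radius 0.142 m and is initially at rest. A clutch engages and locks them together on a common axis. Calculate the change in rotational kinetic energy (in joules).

ΔKE ≈ -124 J

No external torque acts about the common axis, so total angular momentum is conserved.
Moments of inertia: I_A = (9.28)(0.368)² = 1.257 kg·m²; I_B = (36.9)(0.142)² = 0.7441 kg·m².
Taking A's sense as positive: L = (1.257)(23.0) = 28.90 kg·m²·rad/s.
Combined I = 1.257 + 0.7441 = 2.001 kg·m².
ω_f = L / I = 28.90 / 2.001 = 14.45 rad/s.
KE_i = ½ΣIω² = 332.4 J; KE_f = ½(2.001)(14.45)² = 208.8 J.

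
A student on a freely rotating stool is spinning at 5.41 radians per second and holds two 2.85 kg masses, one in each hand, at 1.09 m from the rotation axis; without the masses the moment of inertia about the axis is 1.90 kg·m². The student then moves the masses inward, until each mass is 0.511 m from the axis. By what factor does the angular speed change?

ω₂/ω₁ ≈ 2.56

Angular momentum about the spin axis is conserved since the torque about it is zero.
I₁ = 1.90 + 2(2.85)(1.09)² = 8.672 kg·m²; I₂ = 1.90 + 2(2.85)(0.511)² = 3.388 kg·m².
ω₂/ω₁ = I₁/I₂ = 8.672 / 3.388 = 2.559.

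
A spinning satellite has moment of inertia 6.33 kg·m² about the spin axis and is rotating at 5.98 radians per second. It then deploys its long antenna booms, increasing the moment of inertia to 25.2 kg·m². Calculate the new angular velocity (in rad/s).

With no external torque about the axis, L is conserved: I₁ω₁ = I₂ω₂.
ω₂ = I₁ω₁ / I₂ = (6.330)(5.98 rad/s) / (25.20) = 1.502 rad/s.

ω₂ ≈ 1.50 rad/s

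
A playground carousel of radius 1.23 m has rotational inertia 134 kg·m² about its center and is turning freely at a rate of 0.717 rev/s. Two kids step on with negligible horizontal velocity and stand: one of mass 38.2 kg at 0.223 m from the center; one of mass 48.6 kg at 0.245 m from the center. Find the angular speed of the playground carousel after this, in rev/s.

ω_f ≈ 0.692 rev/s

No external torque acts about the center; L_before = L_after.
Added inertia Σmr² = (38.2)(0.223)² + (48.6)(0.245)² = 4.817 kg·m²; I_f = 134.0 + 4.817 = 138.8 kg·m².
ω_f = I_p ω_i / I_f = (134.0)(0.717) / 138.8 = 0.6921 rev/s.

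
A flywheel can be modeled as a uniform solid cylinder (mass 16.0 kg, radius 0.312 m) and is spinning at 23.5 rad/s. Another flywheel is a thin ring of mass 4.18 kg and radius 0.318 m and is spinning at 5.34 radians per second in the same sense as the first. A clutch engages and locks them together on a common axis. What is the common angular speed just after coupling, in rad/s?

|ω_f| ≈ 17.1 rad/s

The coupling torques are internal; angular momentum about the shared axis is conserved.
Moments of inertia: I_A = ½(16.0)(0.312)² = 0.7788 kg·m²; I_B = (4.18)(0.318)² = 0.4227 kg·m².
Taking A's sense as positive: L = (0.7788)(23.5) + (0.4227)(5.34) = 20.56 kg·m²·rad/s.
Combined I = 0.7788 + 0.4227 = 1.201 kg·m².
ω_f = L / I = 20.56 / 1.201 = 17.11 rad/s.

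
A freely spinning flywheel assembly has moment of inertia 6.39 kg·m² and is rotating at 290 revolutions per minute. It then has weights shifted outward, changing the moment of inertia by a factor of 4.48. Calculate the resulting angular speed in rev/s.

ω₂ ≈ 1.08 rev/s

Angular momentum about the spin axis is conserved since the torque about it is zero.
I₂ = 4.48 × 6.39 = 28.63 kg·m².
ω₂ = I₁ω₁ / I₂ = (6.390)(290 rpm) / (28.63) = 64.73 rpm = 1.079 rev/s.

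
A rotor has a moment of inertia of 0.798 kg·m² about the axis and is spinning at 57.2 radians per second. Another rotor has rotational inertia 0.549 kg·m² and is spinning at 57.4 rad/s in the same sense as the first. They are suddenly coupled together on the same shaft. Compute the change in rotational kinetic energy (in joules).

ΔKE ≈ -0.00650 J

The coupling torques are internal; angular momentum about the shared axis is conserved.
Taking A's sense as positive: L = (0.7980)(57.2) + (0.5490)(57.4) = 77.16 kg·m²·rad/s.
Combined I = 0.7980 + 0.5490 = 1.347 kg·m².
ω_f = L / I = 77.16 / 1.347 = 57.28 rad/s.
KE_i = ½ΣIω² = 2210 J; KE_f = ½(1.347)(57.28)² = 2210 J.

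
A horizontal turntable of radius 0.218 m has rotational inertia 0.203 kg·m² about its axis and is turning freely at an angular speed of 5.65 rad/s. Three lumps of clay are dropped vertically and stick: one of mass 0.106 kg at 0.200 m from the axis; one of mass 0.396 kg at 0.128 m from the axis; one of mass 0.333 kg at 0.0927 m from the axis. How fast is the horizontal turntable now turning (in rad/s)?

No external torque acts about the axis; L_before = L_after.
Added inertia Σmr² = (0.106)(0.200)² + (0.396)(0.128)² + (0.333)(0.0927)² = 0.01359 kg·m²; I_f = 0.2030 + 0.01359 = 0.2166 kg·m².
ω_f = I_p ω_i / I_f = (0.2030)(5.65) / 0.2166 = 5.295 rad/s.

ω_f ≈ 5.30 rad/s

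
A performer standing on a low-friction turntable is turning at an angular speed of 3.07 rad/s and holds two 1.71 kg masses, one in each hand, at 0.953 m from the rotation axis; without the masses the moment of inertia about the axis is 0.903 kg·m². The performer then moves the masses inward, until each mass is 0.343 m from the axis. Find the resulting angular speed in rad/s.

With no external torque about the axis, L is conserved: I₁ω₁ = I₂ω₂.
I₁ = 0.903 + 2(1.71)(0.953)² = 4.009 kg·m²; I₂ = 0.903 + 2(1.71)(0.343)² = 1.305 kg·m².
ω₂ = I₁ω₁ / I₂ = (4.009)(3.07 rad/s) / (1.305) = 9.429 rad/s.

ω₂ ≈ 9.43 rad/s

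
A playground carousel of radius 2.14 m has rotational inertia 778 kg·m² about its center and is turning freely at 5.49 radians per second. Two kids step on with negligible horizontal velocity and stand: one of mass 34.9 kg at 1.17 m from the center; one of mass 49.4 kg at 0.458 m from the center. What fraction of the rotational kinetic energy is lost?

fraction ≈ 0.0695

The added mass arrives with no angular momentum about the center, and any external torque about the center is negligible, so the system's angular momentum is conserved.
Added inertia Σmr² = (34.9)(1.17)² + (49.4)(0.458)² = 58.14 kg·m²; I_f = 778.0 + 58.14 = 836.1 kg·m².
ω_f = I_p ω_i / I_f = (778.0)(5.49) / 836.1 = 5.108 rad/s.
KE_i = ½(778.0)(5.490 rad/s)² = 11720 J; KE_f = ½(836.1)(5.108)² = 10910 J.
Fraction lost = 0.06953.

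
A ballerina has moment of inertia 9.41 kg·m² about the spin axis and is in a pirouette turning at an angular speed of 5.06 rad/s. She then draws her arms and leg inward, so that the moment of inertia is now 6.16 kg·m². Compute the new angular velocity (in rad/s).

With no external torque about the axis, L is conserved: I₁ω₁ = I₂ω₂.
ω₂ = I₁ω₁ / I₂ = (9.410)(5.06 rad/s) / (6.160) = 7.730 rad/s.

ω₂ ≈ 7.73 rad/s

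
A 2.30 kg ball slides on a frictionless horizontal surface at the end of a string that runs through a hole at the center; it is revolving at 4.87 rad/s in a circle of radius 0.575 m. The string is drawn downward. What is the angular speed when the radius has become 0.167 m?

ω₂ ≈ 57.7 rad/s

No torque about the axis ⇒ m r₁² ω₁ = m r₂² ω₂.
ω₂ = ω₁ (r₁/r₂)² = (4.87)(0.575/0.167)² = 57.73 rad/s.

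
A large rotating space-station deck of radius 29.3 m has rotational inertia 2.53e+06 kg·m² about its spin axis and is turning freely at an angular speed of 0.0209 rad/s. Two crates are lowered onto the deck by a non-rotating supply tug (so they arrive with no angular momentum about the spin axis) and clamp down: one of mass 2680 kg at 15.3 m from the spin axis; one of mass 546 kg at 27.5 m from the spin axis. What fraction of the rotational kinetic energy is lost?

The added mass arrives with no angular momentum about the spin axis, and any external torque about the spin axis is negligible, so the system's angular momentum is conserved.
Added inertia Σmr² = (2680)(15.3)² + (546)(27.5)² = 1.040e+06 kg·m²; I_f = 2.530e+06 + 1.040e+06 = 3.570e+06 kg·m².
ω_f = I_p ω_i / I_f = (2.530e+06)(0.0209) / 3.570e+06 = 0.01481 rad/s.
KE_i = ½(2.530e+06)(0.02090 rad/s)² = 552.6 J; KE_f = ½(3.570e+06)(0.01481)² = 391.6 J.
Fraction lost = 0.2914.

fraction ≈ 0.291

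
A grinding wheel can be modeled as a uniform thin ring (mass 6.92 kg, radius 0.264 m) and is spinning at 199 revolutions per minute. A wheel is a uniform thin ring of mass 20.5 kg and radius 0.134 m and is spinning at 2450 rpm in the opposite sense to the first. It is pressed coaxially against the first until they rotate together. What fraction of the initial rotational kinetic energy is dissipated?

The coupling torques are internal; angular momentum about the shared axis is conserved.
Moments of inertia: I_A = (6.92)(0.264)² = 0.4823 kg·m²; I_B = (20.5)(0.134)² = 0.3681 kg·m².
Taking A's sense as positive: L = (0.4823)(199) − (0.3681)(2450) = -805.9 kg·m²·rpm.
Combined I = 0.4823 + 0.3681 = 0.8504 kg·m².
ω_f = L / I = -805.9 / 0.8504 = -947.6 rpm.
KE_i = ½ΣIω² = 12220 J; KE_f = ½(0.8504)(99.24)² = 4187 J.
Fraction dissipated = (KE_i − KE_f)/KE_i = 0.6573.

fraction ≈ 0.657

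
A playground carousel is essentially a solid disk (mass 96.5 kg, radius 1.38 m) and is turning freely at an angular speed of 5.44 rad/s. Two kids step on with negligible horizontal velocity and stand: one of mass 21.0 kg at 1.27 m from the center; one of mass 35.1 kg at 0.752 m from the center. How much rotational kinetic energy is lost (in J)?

No external torque acts about the center; L_before = L_after.
I_p = ½(96.5)(1.38)² = 91.89 kg·m².
Added inertia Σmr² = (21.0)(1.27)² + (35.1)(0.752)² = 53.72 kg·m²; I_f = 91.89 + 53.72 = 145.6 kg·m².
ω_f = I_p ω_i / I_f = (91.89)(5.44) / 145.6 = 3.433 rad/s.
KE_i = ½(91.89)(5.440 rad/s)² = 1360 J; KE_f = ½(145.6)(3.433)² = 858.0 J.

energy lost ≈ 502 J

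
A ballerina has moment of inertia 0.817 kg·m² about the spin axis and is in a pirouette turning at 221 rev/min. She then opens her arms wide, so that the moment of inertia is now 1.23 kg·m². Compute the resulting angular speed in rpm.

No external torque acts about the spin axis, so angular momentum is conserved.
ω₂ = I₁ω₁ / I₂ = (0.8170)(221 rpm) / (1.230) = 146.8 rpm.

ω₂ ≈ 147 rpm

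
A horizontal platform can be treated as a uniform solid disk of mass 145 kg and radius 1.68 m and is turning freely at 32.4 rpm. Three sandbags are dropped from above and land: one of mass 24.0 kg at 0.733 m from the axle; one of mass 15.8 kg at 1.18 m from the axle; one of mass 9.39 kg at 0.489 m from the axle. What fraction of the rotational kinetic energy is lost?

The added mass arrives with no angular momentum about the axle, and any external torque about the axle is negligible, so the system's angular momentum is conserved.
I_p = ½(145)(1.68)² = 204.6 kg·m².
Added inertia Σmr² = (24.0)(0.733)² + (15.8)(1.18)² + (9.39)(0.489)² = 37.14 kg·m²; I_f = 204.6 + 37.14 = 241.8 kg·m².
ω_f = I_p ω_i / I_f = (204.6)(32.4) / 241.8 = 27.42 rpm.
KE_i = ½(204.6)(3.393 rad/s)² = 1178 J; KE_f = ½(241.8)(2.872)² = 996.9 J.
Fraction lost = 0.1536.

fraction ≈ 0.154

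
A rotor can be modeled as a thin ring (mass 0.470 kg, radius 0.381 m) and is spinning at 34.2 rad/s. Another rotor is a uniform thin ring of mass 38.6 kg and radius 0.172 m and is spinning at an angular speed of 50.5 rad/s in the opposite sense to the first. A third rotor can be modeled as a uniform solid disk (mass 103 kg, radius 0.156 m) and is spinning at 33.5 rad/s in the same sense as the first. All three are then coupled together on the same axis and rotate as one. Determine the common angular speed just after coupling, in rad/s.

|ω_f| ≈ 5.42 rad/s

No external torque acts about the common axis, so total angular momentum is conserved.
Moments of inertia: I_A = (0.470)(0.381)² = 0.06823 kg·m²; I_B = (38.6)(0.172)² = 1.142 kg·m²; I_C = ½(103)(0.156)² = 1.253 kg·m².
Taking A's sense as positive: L = (0.06823)(34.2) − (1.142)(50.5) + (1.253)(33.5) = -13.35 kg·m²·rad/s.
Combined I = 0.06823 + 1.142 + 1.253 = 2.463 kg·m².
ω_f = L / I = -13.35 / 2.463 = -5.419 rad/s.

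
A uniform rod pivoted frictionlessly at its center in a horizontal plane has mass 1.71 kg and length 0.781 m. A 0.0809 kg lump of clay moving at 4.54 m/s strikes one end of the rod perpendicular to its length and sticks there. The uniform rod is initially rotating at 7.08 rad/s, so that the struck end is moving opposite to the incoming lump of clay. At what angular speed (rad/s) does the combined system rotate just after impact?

About the pivot the impulsive forces during the collision are internal, so angular momentum about that axis is conserved.
I_p = (1/12)(1.71)(0.781)² = 0.08692 kg·m². Taking the sense of the lump of clay's angular momentum as positive, L_{lump} = m v R = (0.0809)(4.54)(0.781/2) = 0.1434 kg·m²/s.
L_i = −I_p ω_p + m v R = −(0.08692)(7.08) + 0.1434 = -0.4720 kg·m²/s.
After sticking, I_f = I_p + m R² = 0.08692 + (0.0809)(0.781/2)² = 0.09926 kg·m².
ω_f = L_i / I_f = -0.4720 / 0.09926 = -4.755 rad/s.

|ω_f| ≈ 4.76 rad/s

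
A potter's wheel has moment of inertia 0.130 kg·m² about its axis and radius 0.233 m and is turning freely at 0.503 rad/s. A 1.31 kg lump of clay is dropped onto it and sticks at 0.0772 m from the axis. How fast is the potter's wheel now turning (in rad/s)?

ω_f ≈ 0.475 rad/s

No external torque acts about the axis; L_before = L_after.
Added inertia Σmr² = (1.31)(0.0772)² = 0.007807 kg·m²; I_f = 0.1300 + 0.007807 = 0.1378 kg·m².
ω_f = I_p ω_i / I_f = (0.1300)(0.503) / 0.1378 = 0.4745 rad/s.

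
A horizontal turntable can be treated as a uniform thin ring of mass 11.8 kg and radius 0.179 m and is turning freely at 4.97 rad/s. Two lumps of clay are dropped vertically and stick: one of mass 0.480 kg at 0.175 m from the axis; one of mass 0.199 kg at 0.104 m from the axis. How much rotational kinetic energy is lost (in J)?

energy lost ≈ 0.199 J

No external torque acts about the axis; L_before = L_after.
I_p = (11.8)(0.179)² = 0.3781 kg·m².
Added inertia Σmr² = (0.480)(0.175)² + (0.199)(0.104)² = 0.01685 kg·m²; I_f = 0.3781 + 0.01685 = 0.3949 kg·m².
ω_f = I_p ω_i / I_f = (0.3781)(4.97) / 0.3949 = 4.758 rad/s.
KE_i = ½(0.3781)(4.970 rad/s)² = 4.670 J; KE_f = ½(0.3949)(4.758)² = 4.470 J.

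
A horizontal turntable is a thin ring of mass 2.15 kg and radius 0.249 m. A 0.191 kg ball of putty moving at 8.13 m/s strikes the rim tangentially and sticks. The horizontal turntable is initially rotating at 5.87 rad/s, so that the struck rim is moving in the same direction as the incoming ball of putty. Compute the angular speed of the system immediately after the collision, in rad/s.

The axle reaction passes through the axle and exerts no torque about it; angular momentum about the axle is conserved through the impact.
I_p = (2.15)(0.249)² = 0.1333 kg·m². Taking the sense of the ball of putty's angular momentum as positive, L_{ball} = m v R = (0.191)(8.13)(0.249) = 0.3867 kg·m²/s.
L_i = +I_p ω_p + m v R = +(0.1333)(5.87) + 0.3867 = 1.169 kg·m²/s.
After sticking, I_f = I_p + m R² = 0.1333 + (0.191)(0.249)² = 0.1451 kg·m².
ω_f = L_i / I_f = 1.169 / 0.1451 = 8.055 rad/s.

|ω_f| ≈ 8.06 rad/s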